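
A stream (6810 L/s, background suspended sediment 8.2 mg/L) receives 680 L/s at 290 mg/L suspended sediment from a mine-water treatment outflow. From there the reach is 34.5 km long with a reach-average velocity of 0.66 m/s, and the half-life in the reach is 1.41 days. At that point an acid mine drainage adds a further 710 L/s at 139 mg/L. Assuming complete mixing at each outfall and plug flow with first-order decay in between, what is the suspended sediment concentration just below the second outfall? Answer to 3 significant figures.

Mass balance: C = (6810·8.200 + 680.0·290.0) / 7490 = 253000/7490 = 33.78 mg/L; combined flow 7490 L/s.
Travel time t = 34.5·1000 / 0.66 = 52270 s = 14.52 h.
Half-life 1.41 d → k = ln 2 / 1.41 = 0.4916 d⁻¹.
Decay over the reach: 33.78·exp(−kt) = 33.78·0.7427 = 25.09 mg/L.
Second outfall: C = (7490·25.09 + 710.0·139.0)/8200 = 34.96 mg/L.

35.0 mg/L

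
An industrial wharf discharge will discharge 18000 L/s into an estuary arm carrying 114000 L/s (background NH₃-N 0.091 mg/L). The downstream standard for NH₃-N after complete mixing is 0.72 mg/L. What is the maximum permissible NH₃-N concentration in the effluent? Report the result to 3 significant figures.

At the limit, (Qr·Cr + Qe·Cₑ)/(Qr + Qe) = 0.72:
Cₑ = (132000·0.72 − 114000·0.09100) / 18000 = 4.704 mg/L.

4.70 mg/L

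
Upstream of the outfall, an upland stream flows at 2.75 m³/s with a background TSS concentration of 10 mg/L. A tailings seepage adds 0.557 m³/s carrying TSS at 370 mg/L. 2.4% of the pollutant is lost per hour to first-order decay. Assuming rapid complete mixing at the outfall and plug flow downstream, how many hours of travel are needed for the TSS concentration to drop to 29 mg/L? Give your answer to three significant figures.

36.6 h

Flow-weighted average: C = (2.750·10.00 + 0.5570·370.0) / 3.307 = 233.6/3.307 = 70.64 mg/L.
2.4%/h lost → k = −ln(1 − 0.024) = 0.02429 h⁻¹.
70.64·exp(−k·t) = 29 → t = ln(70.64/29)/k = 131900 s = 36.65 h.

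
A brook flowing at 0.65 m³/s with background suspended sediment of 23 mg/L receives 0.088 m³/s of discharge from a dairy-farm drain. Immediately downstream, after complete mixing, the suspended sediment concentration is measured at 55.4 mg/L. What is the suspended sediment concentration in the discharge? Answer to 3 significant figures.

Mass balance: 0.6500·23.00 + 0.08800·Cₑ = 0.7380·55.40
→ Cₑ = (0.7380·55.40 − 0.6500·23.00) / 0.08800 = 294.7 mg/L.

295 mg/L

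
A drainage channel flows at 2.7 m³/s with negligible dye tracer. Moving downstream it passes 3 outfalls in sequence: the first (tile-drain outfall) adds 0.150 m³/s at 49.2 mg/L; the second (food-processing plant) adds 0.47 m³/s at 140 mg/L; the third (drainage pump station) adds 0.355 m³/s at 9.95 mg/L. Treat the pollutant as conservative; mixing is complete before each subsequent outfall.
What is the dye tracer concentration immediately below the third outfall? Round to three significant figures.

Below outfall 1: Q → 2.850 m³/s, C = (2.700·0 + 0.1500·49.20)/2.850 = 2.589 mg/L.
Below outfall 2: Q → 3.320 m³/s, C = (2.850·2.589 + 0.4700·140.0)/3.320 = 22.04 mg/L.
Below outfall 3: Q → 3.675 m³/s, C = (3.320·22.04 + 0.3550·9.950)/3.675 = 20.87 mg/L.

20.9 mg/L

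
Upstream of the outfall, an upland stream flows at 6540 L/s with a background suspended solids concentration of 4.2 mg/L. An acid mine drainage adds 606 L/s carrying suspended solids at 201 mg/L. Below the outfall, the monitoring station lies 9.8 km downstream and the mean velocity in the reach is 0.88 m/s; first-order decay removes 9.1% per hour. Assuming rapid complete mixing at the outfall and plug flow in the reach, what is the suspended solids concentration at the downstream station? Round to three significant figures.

Mixed concentration C = ΣQC/ΣQ = (6540·4.200 + 606.0·201.0) / 7146 = 149300/7146 = 20.89 mg/L.
Travel time t = 9.8·1000 / 0.88 = 11140 s = 3.093 h.
9.1%/h lost → k = −ln(1 − 0.091) = 0.09541 h⁻¹.
First-order decay: C = 20.89·exp(−k·t) = 20.89·0.7444 = 15.55 mg/L.

15.6 mg/L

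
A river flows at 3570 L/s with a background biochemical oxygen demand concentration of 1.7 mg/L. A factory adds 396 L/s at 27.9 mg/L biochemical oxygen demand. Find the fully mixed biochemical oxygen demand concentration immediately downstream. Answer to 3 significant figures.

Conservation of mass: C = (3570·1.700 + 396.0·27.90) / 3966 = 17120/3966 = 4.316 mg/L.

4.32 mg/L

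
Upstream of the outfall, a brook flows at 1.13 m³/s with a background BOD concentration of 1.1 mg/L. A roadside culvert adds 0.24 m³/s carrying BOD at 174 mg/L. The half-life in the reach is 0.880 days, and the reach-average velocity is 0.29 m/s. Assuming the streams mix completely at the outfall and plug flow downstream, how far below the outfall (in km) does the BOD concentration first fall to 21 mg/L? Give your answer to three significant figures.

Mixed concentration C = ΣQC/ΣQ = (1.130·1.100 + 0.2400·174.0) / 1.370 = 43.00/1.370 = 31.39 mg/L.
Half-life 0.880 d → k = ln 2 / 0.880 = 0.7877 d⁻¹.
Set 31.39·exp(−k·t) = 21 → t = ln(31.39/21)/k = 44090 s = 12.25 h.
Distance = v·t = 0.29·44090 = 12790 m = 12.79 km.

12.8 km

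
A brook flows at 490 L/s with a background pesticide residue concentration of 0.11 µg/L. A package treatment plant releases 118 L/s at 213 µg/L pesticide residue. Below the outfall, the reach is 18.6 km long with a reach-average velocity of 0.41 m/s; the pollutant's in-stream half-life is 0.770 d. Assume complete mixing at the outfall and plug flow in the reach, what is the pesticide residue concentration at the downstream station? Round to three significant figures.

After mixing, C = (490.0·0.1100 + 118.0·213.0) / 608.0 = 25190/608.0 = 41.43 µg/L.
Travel time t = 18.6·1000 / 0.41 = 45370 s = 12.60 h.
Half-life 0.770 d → k = ln 2 / 0.770 = 0.9002 d⁻¹.
After decay, C = 41.43 × e^(−kt) = 41.43 × 0.6233 = 25.82 µg/L.

25.8 µg/L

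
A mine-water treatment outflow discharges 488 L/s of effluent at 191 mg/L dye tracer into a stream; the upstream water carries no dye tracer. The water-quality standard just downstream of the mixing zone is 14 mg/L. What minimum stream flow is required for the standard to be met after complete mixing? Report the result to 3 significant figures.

Set C_mix = 14: (Q·0 + 488.0·191.0) / (Q + 488.0) = 14
→ Q = 488.0·(191.0 − 14)/(14 − 0) = 6170 L/s.

6170 L/s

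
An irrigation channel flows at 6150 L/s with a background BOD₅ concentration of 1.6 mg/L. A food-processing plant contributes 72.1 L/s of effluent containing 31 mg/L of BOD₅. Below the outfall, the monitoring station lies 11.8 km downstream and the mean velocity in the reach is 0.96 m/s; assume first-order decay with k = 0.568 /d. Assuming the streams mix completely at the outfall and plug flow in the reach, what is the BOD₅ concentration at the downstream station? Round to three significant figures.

Conservation of mass: C = (6150·1.600 + 72.10·31.00) / 6222 = 12080/6222 = 1.941 mg/L.
Travel time t = 11.8·1000 / 0.96 = 12290 s = 3.414 h.
Applying C = C₀e^(−kt): 1.941 × 0.9224 = 1.790 mg/L.

1.79 mg/L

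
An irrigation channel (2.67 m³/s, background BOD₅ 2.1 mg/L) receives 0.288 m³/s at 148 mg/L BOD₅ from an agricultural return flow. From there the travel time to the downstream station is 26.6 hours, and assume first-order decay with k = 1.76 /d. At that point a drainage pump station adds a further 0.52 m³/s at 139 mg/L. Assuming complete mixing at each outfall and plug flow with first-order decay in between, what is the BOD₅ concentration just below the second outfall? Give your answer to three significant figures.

22.8 mg/L

Mixed concentration C = ΣQC/ΣQ = (2.670·2.100 + 0.2880·148.0) / 2.958 = 48.23/2.958 = 16.31 mg/L; combined flow 2.958 m³/s.
Decay over the reach: 16.31·exp(−kt) = 16.31·0.1422 = 2.318 mg/L.
Second outfall: C = (2.958·2.318 + 0.5200·139.0)/3.478 = 22.75 mg/L.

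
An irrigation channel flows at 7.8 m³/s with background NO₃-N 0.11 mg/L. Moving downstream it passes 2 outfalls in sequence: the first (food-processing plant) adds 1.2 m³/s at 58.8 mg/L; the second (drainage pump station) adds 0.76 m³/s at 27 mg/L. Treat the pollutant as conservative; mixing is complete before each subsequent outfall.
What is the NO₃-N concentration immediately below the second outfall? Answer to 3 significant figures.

9.42 mg/L

After outfall 1: Q = 7.800 + 1.200 = 9.000 m³/s; C = (7.800·0.1100 + 1.200·58.80)/9.000 = 7.935 mg/L.
After outfall 2: Q = 9.000 + 0.7600 = 9.760 m³/s; C = (9.000·7.935 + 0.7600·27.00)/9.760 = 9.420 mg/L.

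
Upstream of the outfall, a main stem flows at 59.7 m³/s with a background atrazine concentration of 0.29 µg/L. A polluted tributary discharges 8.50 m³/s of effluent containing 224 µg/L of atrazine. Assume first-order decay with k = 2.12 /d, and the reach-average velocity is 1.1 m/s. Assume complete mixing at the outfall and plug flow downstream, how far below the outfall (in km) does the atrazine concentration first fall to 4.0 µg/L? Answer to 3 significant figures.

After mixing, C = (59.70·0.2900 + 8.500·224.0) / 68.20 = 1921/68.20 = 28.17 µg/L.
Set 28.17·exp(−k·t) = 4.0 → t = ln(28.17/4.0)/k = 79550 s = 22.10 h.
Distance = v·t = 1.1·79550 = 87510 m = 87.51 km.

87.5 km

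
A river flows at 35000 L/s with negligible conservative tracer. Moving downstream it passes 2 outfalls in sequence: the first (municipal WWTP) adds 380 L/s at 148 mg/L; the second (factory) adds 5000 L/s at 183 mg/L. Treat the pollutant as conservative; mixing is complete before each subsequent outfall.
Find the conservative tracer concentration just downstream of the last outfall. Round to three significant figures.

Outfall 1: combined Q = 35380 L/s; C = (35000·0 + 380.0·148.0)/35380 = 1.590 mg/L.
Outfall 2: combined Q = 40380 L/s; C = (35380·1.590 + 5000·183.0)/40380 = 24.05 mg/L.

24.1 mg/L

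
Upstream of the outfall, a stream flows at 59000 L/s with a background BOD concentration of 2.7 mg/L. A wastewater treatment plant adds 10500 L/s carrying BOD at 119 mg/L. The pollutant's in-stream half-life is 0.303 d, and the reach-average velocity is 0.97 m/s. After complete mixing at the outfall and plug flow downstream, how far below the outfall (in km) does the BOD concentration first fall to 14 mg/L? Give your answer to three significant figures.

13.6 km

Mixed concentration C = ΣQC/ΣQ = (59000·2.700 + 10500·119.0) / 69500 = 1409000/69500 = 20.27 mg/L.
Half-life 0.303 d → k = ln 2 / 0.303 = 2.288 d⁻¹.
Set 20.27·exp(−k·t) = 14 → t = ln(20.27/14)/k = 13980 s = 3.883 h.
Distance = v·t = 0.97·13980 = 13560 m = 13.56 km.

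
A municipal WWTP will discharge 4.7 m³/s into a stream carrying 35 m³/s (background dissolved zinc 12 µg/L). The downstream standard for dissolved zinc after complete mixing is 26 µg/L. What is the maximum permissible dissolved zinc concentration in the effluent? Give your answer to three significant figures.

130 µg/L

At the limit, (Qr·Cr + Qe·Cₑ)/(Qr + Qe) = 26:
Cₑ = (39.70·26 − 35.00·12.00) / 4.700 = 130.3 µg/L.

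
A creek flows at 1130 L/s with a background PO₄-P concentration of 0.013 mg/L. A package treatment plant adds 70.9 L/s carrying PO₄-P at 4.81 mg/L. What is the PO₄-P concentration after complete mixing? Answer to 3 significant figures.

Mixed concentration C = ΣQC/ΣQ = (1130·0.01300 + 70.90·4.810) / 1201 = 355.7/1201 = 0.2962 mg/L.

0.296 mg/L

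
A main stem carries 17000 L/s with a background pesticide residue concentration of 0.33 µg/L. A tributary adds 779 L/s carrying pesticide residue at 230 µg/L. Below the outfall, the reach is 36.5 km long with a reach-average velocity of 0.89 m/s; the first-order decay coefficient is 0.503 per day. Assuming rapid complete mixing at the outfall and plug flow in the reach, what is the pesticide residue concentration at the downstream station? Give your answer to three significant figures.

Mass balance: C = (17000·0.3300 + 779.0·230.0) / 17780 = 184800/17780 = 10.39 µg/L.
Travel time t = 36.5·1000 / 0.89 = 41010 s = 11.39 h.
After decay, C = 10.39 × e^(−kt) = 10.39 × 0.7876 = 8.186 µg/L.

8.19 µg/L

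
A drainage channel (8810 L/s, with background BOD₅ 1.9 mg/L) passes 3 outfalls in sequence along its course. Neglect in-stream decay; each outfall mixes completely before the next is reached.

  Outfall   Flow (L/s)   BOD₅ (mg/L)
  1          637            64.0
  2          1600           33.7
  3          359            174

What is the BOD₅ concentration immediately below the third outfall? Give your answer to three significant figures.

15.2 mg/L

After outfall 1: Q = 8810 + 637.0 = 9447 L/s; C = (8810·1.900 + 637.0·64.00)/9447 = 6.087 mg/L.
After outfall 2: Q = 9447 + 1600 = 11050 L/s; C = (9447·6.087 + 1600·33.70)/11050 = 10.09 mg/L.
After outfall 3: Q = 11050 + 359.0 = 11410 L/s; C = (11050·10.09 + 359.0·174.0)/11410 = 15.25 mg/L.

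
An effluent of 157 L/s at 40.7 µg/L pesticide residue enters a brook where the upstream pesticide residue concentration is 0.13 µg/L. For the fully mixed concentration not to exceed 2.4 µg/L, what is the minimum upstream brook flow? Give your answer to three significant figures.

Set C_mix = 2.4: (Q·0.1300 + 157.0·40.70) / (Q + 157.0) = 2.4
→ Q = 157.0·(40.70 − 2.4)/(2.4 − 0.1300) = 2649 L/s.

2650 L/s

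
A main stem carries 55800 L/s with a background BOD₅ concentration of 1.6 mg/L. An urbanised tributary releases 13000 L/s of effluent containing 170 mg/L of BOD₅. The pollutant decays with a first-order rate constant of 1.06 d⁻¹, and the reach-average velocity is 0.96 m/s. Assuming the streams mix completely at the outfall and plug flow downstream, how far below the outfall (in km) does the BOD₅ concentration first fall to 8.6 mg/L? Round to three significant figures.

After mixing, C = (55800·1.600 + 13000·170.0) / 68800 = 2299000/68800 = 33.42 mg/L.
Set 33.42·exp(−k·t) = 8.6 → t = ln(33.42/8.6)/k = 110600 s = 30.73 h.
Distance = v·t = 0.96·110600 = 106200 m = 106.2 km.

106 km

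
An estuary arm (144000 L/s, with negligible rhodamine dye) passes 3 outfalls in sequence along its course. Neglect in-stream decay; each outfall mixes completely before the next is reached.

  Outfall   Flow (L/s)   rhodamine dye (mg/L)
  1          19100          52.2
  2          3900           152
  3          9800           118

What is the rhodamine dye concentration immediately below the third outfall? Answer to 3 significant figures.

15.5 mg/L

After outfall 1: Q = 144000 + 19100 = 163100 L/s; C = (144000·0 + 19100·52.20)/163100 = 6.113 mg/L.
After outfall 2: Q = 163100 + 3900 = 167000 L/s; C = (163100·6.113 + 3900·152.0)/167000 = 9.520 mg/L.
After outfall 3: Q = 167000 + 9800 = 176800 L/s; C = (167000·9.520 + 9800·118.0)/176800 = 15.53 mg/L.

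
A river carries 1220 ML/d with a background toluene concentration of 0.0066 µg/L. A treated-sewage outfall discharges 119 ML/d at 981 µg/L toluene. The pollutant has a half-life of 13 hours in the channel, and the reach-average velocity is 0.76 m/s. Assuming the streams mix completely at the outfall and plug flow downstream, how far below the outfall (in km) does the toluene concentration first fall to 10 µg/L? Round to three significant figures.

Flow-weighted average: C = (1220·0.006600 + 119.0·981.0) / 1339 = 116700/1339 = 87.19 µg/L.
Half-life 13 h → k = ln 2 / 13 = 0.05332 h⁻¹ = 1.280 d⁻¹.
Set 87.19·exp(−k·t) = 10 → t = ln(87.19/10)/k = 146200 s = 40.61 h.
Distance = v·t = 0.76·146200 = 111100 m = 111.1 km.

111 km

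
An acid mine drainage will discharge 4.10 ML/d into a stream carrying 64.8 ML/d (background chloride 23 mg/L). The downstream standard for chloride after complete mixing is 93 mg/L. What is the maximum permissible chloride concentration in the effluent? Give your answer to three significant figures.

At the limit, (Qr·Cr + Qe·Cₑ)/(Qr + Qe) = 93:
Cₑ = (68.90·93 − 64.80·23.00) / 4.100 = 1199 mg/L.

1200 mg/L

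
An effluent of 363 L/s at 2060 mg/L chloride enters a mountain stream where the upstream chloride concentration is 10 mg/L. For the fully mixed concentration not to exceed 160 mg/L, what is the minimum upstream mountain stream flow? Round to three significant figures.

4600 L/s

Set C_mix = 160: (Q·10.00 + 363.0·2060) / (Q + 363.0) = 160
→ Q = 363.0·(2060 − 160)/(160 − 10.00) = 4598 L/s.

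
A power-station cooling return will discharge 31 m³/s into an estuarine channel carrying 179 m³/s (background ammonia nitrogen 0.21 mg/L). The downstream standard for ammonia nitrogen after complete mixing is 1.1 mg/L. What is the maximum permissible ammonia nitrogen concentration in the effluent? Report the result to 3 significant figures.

6.24 mg/L

At the limit, (Qr·Cr + Qe·Cₑ)/(Qr + Qe) = 1.1:
Cₑ = (210.0·1.1 − 179.0·0.2100) / 31.00 = 6.239 mg/L.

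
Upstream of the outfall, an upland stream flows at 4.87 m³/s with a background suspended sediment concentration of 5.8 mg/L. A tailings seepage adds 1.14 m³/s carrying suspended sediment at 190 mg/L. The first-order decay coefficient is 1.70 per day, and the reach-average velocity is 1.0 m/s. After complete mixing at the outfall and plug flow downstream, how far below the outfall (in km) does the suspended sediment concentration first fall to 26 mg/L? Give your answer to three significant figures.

22.8 km

After mixing, C = (4.870·5.800 + 1.140·190.0) / 6.010 = 244.8/6.010 = 40.74 mg/L.
Set 40.74·exp(−k·t) = 26 → t = ln(40.74/26)/k = 22830 s = 6.340 h.
Distance = v·t = 1.0·22830 = 22830 m = 22.83 km.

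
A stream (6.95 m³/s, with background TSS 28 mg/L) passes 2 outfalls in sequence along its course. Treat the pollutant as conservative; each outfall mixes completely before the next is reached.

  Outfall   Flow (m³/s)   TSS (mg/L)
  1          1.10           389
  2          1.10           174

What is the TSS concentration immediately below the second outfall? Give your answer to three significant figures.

Below outfall 1: Q → 8.050 m³/s, C = (6.950·28.00 + 1.100·389.0)/8.050 = 77.33 mg/L.
Below outfall 2: Q → 9.150 m³/s, C = (8.050·77.33 + 1.100·174.0)/9.150 = 88.95 mg/L.

89.0 mg/L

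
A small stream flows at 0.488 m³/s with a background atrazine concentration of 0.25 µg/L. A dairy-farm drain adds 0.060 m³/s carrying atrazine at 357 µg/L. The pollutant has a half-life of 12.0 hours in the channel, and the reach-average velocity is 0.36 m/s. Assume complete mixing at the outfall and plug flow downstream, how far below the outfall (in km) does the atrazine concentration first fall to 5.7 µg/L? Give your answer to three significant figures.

43.3 km

Mixed concentration C = ΣQC/ΣQ = (0.4880·0.2500 + 0.06000·357.0) / 0.5480 = 21.54/0.5480 = 39.31 µg/L.
Half-life 12.0 h → k = ln 2 / 12.0 = 0.05776 h⁻¹ = 1.386 d⁻¹.
Set 39.31·exp(−k·t) = 5.7 → t = ln(39.31/5.7)/k = 120300 s = 33.43 h.
Distance = v·t = 0.36·120300 = 43330 m = 43.33 km.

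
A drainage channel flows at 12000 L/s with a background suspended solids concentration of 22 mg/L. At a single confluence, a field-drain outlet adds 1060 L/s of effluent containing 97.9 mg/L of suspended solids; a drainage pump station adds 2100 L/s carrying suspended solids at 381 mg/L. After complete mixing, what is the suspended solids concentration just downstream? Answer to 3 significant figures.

77.0 mg/L

Flow-weighted average: C = (12000·22.00 + 1060·97.90 + 2100·381.0) / 15160 = 1168000/15160 = 77.04 mg/L.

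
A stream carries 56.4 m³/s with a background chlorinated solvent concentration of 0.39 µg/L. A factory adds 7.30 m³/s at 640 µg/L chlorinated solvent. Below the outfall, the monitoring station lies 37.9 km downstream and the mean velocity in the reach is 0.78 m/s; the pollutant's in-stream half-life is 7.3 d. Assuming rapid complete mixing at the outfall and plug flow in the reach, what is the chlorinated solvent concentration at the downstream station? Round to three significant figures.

Conservation of mass: C = (56.40·0.3900 + 7.300·640.0) / 63.70 = 4694/63.70 = 73.69 µg/L.
Travel time t = 37.9·1000 / 0.78 = 48590 s = 13.50 h.
Half-life 7.3 d → k = ln 2 / 7.3 = 0.09495 d⁻¹.
Decay over the reach: 73.69·exp(−kt) = 73.69·0.9480 = 69.86 µg/L.

69.9 µg/L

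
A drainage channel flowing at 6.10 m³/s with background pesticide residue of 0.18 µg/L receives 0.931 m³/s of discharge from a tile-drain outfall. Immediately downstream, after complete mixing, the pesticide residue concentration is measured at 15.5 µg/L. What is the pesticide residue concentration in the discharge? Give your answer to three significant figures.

116 µg/L

Mass balance: 6.100·0.1800 + 0.9310·Cₑ = 7.031·15.50
→ Cₑ = (7.031·15.50 − 6.100·0.1800) / 0.9310 = 115.9 µg/L.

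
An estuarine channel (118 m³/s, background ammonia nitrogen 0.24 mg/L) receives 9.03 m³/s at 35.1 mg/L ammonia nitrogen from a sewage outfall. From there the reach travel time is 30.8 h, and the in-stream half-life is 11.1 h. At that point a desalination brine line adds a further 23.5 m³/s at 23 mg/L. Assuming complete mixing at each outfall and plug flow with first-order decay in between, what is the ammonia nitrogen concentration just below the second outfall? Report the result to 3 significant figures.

3.93 mg/L

After mixing, C = (118.0·0.2400 + 9.030·35.10) / 127.0 = 345.3/127.0 = 2.718 mg/L; combined flow 127.0 m³/s.
Half-life 11.1 h → k = ln 2 / 11.1 = 0.06245 h⁻¹ = 1.499 d⁻¹.
After decay, C = 2.718 × e^(−kt) = 2.718 × 0.1461 = 0.3972 mg/L.
Second outfall: C = (127.0·0.3972 + 23.50·23.00)/150.5 = 3.926 mg/L.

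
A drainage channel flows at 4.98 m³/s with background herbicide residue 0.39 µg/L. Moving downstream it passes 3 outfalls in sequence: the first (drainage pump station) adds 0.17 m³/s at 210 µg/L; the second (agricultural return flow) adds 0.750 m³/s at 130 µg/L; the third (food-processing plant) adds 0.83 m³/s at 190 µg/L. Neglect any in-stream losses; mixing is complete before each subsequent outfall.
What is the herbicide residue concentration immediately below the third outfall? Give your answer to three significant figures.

43.5 µg/L

Below outfall 1: Q → 5.150 m³/s, C = (4.980·0.3900 + 0.1700·210.0)/5.150 = 7.309 µg/L.
Below outfall 2: Q → 5.900 m³/s, C = (5.150·7.309 + 0.7500·130.0)/5.900 = 22.91 µg/L.
Below outfall 3: Q → 6.730 m³/s, C = (5.900·22.91 + 0.8300·190.0)/6.730 = 43.51 µg/L.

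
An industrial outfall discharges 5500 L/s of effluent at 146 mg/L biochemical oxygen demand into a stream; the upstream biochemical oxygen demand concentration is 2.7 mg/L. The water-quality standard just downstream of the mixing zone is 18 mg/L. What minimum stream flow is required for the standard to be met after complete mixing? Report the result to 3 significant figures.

Set C_mix = 18: (Q·2.700 + 5500·146.0) / (Q + 5500) = 18
→ Q = 5500·(146.0 − 18)/(18 − 2.700) = 46010 L/s.

46000 L/s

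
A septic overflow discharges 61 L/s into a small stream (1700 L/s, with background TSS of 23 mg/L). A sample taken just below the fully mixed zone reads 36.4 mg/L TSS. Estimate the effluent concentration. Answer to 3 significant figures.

Mass balance: 1700·23.00 + 61.00·Cₑ = 1761·36.40
→ Cₑ = (1761·36.40 − 1700·23.00) / 61.00 = 409.8 mg/L.

410 mg/L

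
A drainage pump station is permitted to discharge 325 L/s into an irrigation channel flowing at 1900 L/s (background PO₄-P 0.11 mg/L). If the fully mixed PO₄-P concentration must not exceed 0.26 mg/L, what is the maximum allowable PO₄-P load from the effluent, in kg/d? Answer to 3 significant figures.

Mass balance at the limit: 1900·0.1100 + 325.0·Cₑ = 2225·0.26 → Cₑ = 1.137 mg/L.
325.0 L/s = 0.3250 m³/s. Load = 0.3250 m³/s × 1.137 g/m³ × 86 400 s/d = 31.92 kg/d.

31.9 kg/d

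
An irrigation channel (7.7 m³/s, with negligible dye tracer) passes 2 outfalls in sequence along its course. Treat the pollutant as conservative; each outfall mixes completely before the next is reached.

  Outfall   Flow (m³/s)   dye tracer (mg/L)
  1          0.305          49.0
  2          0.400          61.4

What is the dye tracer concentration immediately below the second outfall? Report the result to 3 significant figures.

Outfall 1: combined Q = 8.005 m³/s; C = (7.700·0 + 0.3050·49.00)/8.005 = 1.867 mg/L.
Outfall 2: combined Q = 8.405 m³/s; C = (8.005·1.867 + 0.4000·61.40)/8.405 = 4.700 mg/L.

4.70 mg/L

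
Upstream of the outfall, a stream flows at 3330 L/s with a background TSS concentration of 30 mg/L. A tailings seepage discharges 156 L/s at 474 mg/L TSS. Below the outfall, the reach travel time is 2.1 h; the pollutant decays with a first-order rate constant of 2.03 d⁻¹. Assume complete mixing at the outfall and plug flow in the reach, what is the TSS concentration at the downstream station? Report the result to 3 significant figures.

41.8 mg/L

After mixing, C = (3330·30.00 + 156.0·474.0) / 3486 = 173800/3486 = 49.87 mg/L.
Decay over the reach: 49.87·exp(−kt) = 49.87·0.8373 = 41.75 mg/L.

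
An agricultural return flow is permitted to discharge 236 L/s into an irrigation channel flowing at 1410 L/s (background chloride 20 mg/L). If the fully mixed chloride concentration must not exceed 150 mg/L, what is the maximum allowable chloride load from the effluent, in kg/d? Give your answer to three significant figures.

18900 kg/d

Mass balance at the limit: 1410·20.00 + 236.0·Cₑ = 1646·150 → Cₑ = 926.7 mg/L.
236.0 L/s = 0.2360 m³/s. Load = 0.2360 m³/s × 926.7 g/m³ × 86 400 s/d = 18900 kg/d.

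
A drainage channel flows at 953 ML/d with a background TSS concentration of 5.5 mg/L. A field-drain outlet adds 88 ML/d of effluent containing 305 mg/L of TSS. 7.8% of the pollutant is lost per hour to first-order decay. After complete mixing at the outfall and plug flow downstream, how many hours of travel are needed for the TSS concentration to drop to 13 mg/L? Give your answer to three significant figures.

10.6 h

Mass balance: C = (953.0·5.500 + 88.00·305.0) / 1041 = 32080/1041 = 30.82 mg/L.
7.8%/h lost → k = −ln(1 − 0.078) = 0.08121 h⁻¹.
30.82·exp(−k·t) = 13 → t = ln(30.82/13)/k = 38260 s = 10.63 h.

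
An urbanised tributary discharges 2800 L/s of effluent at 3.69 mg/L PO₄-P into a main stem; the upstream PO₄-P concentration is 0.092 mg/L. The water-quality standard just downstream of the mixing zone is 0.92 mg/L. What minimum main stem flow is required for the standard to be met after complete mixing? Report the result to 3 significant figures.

9370 L/s

Set C_mix = 0.92: (Q·0.09200 + 2800·3.690) / (Q + 2800) = 0.92
→ Q = 2800·(3.690 − 0.92)/(0.92 − 0.09200) = 9367 L/s.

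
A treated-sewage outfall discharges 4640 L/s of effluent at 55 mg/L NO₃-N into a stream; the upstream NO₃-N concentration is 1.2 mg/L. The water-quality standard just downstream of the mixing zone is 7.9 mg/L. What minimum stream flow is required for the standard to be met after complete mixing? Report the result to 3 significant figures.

Set C_mix = 7.9: (Q·1.200 + 4640·55.00) / (Q + 4640) = 7.9
→ Q = 4640·(55.00 − 7.9)/(7.9 − 1.200) = 32620 L/s.

32600 L/s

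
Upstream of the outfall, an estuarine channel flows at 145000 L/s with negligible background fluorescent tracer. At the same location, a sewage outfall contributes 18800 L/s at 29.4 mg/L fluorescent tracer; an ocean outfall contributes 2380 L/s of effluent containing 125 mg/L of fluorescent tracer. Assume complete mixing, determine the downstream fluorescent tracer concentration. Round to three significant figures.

5.12 mg/L

After mixing, C = (145000·0 + 18800·29.40 + 2380·125.0) / 166200 = 850200/166200 = 5.116 mg/L.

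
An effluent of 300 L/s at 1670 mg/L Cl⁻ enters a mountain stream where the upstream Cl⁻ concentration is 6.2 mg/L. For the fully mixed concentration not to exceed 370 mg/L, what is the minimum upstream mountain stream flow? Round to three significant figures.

1070 L/s

Set C_mix = 370: (Q·6.200 + 300.0·1670) / (Q + 300.0) = 370
→ Q = 300.0·(1670 − 370)/(370 − 6.200) = 1072 L/s.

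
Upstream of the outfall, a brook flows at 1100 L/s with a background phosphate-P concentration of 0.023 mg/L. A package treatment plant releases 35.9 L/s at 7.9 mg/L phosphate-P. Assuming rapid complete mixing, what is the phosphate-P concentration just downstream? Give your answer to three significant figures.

Mixed concentration C = ΣQC/ΣQ = (1100·0.02300 + 35.90·7.900) / 1136 = 308.9/1136 = 0.2720 mg/L.

0.272 mg/L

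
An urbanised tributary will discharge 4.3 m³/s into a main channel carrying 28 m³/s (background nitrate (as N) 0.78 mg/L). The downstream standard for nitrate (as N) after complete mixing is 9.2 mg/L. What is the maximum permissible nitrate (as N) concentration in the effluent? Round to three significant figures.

At the limit, (Qr·Cr + Qe·Cₑ)/(Qr + Qe) = 9.2:
Cₑ = (32.30·9.2 − 28.00·0.7800) / 4.300 = 64.03 mg/L.

64.0 mg/L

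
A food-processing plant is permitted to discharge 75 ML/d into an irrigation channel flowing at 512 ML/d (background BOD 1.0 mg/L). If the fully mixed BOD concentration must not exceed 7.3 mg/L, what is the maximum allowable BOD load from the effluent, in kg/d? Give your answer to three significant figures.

Mass balance at the limit: 512.0·1.000 + 75.00·Cₑ = 587.0·7.3 → Cₑ = 50.31 mg/L.
75.00 ML/d = 0.8681 m³/s. Load = 0.8681 m³/s × 50.31 g/m³ × 86 400 s/d = 3773 kg/d.

3770 kg/d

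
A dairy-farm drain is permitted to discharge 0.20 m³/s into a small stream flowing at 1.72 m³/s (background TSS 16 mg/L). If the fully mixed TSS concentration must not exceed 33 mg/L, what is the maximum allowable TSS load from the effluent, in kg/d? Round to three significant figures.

Mass balance at the limit: 1.720·16.00 + 0.2000·Cₑ = 1.920·33 → Cₑ = 179.2 mg/L.
Load = 0.2000 m³/s × 179.2 g/m³ × 86 400 s/d = 3097 kg/d.

3100 kg/d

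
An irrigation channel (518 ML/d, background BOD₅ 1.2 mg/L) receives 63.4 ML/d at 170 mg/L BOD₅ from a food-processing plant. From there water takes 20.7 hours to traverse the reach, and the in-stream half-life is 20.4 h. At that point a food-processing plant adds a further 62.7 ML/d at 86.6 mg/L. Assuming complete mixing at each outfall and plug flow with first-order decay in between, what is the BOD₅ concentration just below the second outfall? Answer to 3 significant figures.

Mixed concentration C = ΣQC/ΣQ = (518.0·1.200 + 63.40·170.0) / 581.4 = 11400/581.4 = 19.61 mg/L; combined flow 581.4 ML/d.
Half-life 20.4 h → k = ln 2 / 20.4 = 0.03398 h⁻¹ = 0.8155 d⁻¹.
Decay over the reach: 19.61·exp(−kt) = 19.61·0.4949 = 9.704 mg/L.
Second outfall: C = (581.4·9.704 + 62.70·86.60)/644.1 = 17.19 mg/L.

17.2 mg/L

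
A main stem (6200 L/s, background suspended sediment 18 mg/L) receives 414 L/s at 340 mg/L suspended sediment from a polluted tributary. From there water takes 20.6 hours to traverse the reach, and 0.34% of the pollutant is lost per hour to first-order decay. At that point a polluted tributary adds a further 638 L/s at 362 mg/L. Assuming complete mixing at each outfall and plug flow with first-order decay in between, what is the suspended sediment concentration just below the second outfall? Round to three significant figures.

Flow-weighted average: C = (6200·18.00 + 414.0·340.0) / 6614 = 252400/6614 = 38.16 mg/L; combined flow 6614 L/s.
0.34%/h lost → k = −ln(1 − 0.0034) = 0.003406 h⁻¹.
After decay, C = 38.16 × e^(−kt) = 38.16 × 0.9322 = 35.57 mg/L.
Second outfall: C = (6614·35.57 + 638.0·362.0)/7252 = 64.29 mg/L.

64.3 mg/L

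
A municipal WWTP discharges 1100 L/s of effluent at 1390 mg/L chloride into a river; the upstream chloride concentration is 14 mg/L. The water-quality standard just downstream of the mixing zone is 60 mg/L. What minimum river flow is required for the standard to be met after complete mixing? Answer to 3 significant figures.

Set C_mix = 60: (Q·14.00 + 1100·1390) / (Q + 1100) = 60
→ Q = 1100·(1390 − 60)/(60 − 14.00) = 31800 L/s.

31800 L/s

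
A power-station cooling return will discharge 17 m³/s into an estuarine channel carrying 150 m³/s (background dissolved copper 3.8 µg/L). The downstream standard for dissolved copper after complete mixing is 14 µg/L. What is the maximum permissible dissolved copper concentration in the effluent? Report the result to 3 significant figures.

At the limit, (Qr·Cr + Qe·Cₑ)/(Qr + Qe) = 14:
Cₑ = (167.0·14 − 150.0·3.800) / 17.00 = 104.0 µg/L.

104 µg/L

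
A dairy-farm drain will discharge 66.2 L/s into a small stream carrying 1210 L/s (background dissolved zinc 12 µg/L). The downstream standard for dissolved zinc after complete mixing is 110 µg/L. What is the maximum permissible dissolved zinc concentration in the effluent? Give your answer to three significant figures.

1900 µg/L

At the limit, (Qr·Cr + Qe·Cₑ)/(Qr + Qe) = 110:
Cₑ = (1276·110 − 1210·12.00) / 66.20 = 1901 µg/L.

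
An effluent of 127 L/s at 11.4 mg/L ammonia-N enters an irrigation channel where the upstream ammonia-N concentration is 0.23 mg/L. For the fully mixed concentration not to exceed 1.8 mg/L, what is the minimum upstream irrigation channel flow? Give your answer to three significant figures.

777 L/s

Set C_mix = 1.8: (Q·0.2300 + 127.0·11.40) / (Q + 127.0) = 1.8
→ Q = 127.0·(11.40 − 1.8)/(1.8 − 0.2300) = 776.6 L/s.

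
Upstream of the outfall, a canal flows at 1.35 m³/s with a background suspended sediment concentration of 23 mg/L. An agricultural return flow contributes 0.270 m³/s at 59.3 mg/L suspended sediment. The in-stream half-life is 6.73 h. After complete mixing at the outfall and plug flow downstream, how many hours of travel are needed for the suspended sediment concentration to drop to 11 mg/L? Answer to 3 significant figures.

9.43 h

Conservation of mass: C = (1.350·23.00 + 0.2700·59.30) / 1.620 = 47.06/1.620 = 29.05 mg/L.
Half-life 6.73 h → k = ln 2 / 6.73 = 0.1030 h⁻¹ = 2.472 d⁻¹.
29.05·exp(−k·t) = 11 → t = ln(29.05/11)/k = 33940 s = 9.429 h.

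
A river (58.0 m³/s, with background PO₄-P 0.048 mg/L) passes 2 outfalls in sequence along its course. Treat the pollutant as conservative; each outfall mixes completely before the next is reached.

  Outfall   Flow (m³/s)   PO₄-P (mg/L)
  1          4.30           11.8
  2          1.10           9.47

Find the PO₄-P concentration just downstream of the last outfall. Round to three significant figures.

1.01 mg/L

Outfall 1: combined Q = 62.30 m³/s; C = (58.00·0.04800 + 4.300·11.80)/62.30 = 0.8591 mg/L.
Outfall 2: combined Q = 63.40 m³/s; C = (62.30·0.8591 + 1.100·9.470)/63.40 = 1.009 mg/L.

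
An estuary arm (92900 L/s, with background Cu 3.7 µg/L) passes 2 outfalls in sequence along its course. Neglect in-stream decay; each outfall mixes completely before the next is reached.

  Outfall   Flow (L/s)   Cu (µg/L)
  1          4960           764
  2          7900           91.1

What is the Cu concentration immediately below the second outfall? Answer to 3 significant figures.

45.9 µg/L

Outfall 1: combined Q = 97860 L/s; C = (92900·3.700 + 4960·764.0)/97860 = 42.24 µg/L.
Outfall 2: combined Q = 105800 L/s; C = (97860·42.24 + 7900·91.10)/105800 = 45.89 µg/L.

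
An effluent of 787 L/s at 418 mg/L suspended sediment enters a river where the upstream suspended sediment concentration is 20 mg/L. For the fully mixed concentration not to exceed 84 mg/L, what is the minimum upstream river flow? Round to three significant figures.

4110 L/s

Set C_mix = 84: (Q·20.00 + 787.0·418.0) / (Q + 787.0) = 84
→ Q = 787.0·(418.0 − 84)/(84 − 20.00) = 4107 L/s.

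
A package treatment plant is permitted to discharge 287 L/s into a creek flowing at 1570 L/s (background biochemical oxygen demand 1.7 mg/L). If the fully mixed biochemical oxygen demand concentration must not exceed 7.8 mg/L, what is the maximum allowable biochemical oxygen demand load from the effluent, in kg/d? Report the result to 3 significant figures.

Mass balance at the limit: 1570·1.700 + 287.0·Cₑ = 1857·7.8 → Cₑ = 41.17 mg/L.
287.0 L/s = 0.2870 m³/s. Load = 0.2870 m³/s × 41.17 g/m³ × 86 400 s/d = 1021 kg/d.

1020 kg/d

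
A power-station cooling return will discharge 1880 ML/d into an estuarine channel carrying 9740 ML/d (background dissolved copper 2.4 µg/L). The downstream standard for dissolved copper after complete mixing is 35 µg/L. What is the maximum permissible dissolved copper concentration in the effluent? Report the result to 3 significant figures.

At the limit, (Qr·Cr + Qe·Cₑ)/(Qr + Qe) = 35:
Cₑ = (11620·35 − 9740·2.400) / 1880 = 203.9 µg/L.

204 µg/L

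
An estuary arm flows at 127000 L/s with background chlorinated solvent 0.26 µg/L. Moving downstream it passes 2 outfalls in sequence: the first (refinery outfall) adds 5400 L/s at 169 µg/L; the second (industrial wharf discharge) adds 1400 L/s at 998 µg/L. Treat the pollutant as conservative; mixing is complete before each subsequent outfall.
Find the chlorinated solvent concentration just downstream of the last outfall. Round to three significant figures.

17.5 µg/L

After outfall 1: Q = 127000 + 5400 = 132400 L/s; C = (127000·0.2600 + 5400·169.0)/132400 = 7.142 µg/L.
After outfall 2: Q = 132400 + 1400 = 133800 L/s; C = (132400·7.142 + 1400·998.0)/133800 = 17.51 µg/L.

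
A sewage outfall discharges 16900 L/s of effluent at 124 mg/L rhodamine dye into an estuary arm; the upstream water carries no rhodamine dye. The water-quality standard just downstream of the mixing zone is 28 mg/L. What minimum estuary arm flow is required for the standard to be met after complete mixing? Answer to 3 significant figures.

57900 L/s

Set C_mix = 28: (Q·0 + 16900·124.0) / (Q + 16900) = 28
→ Q = 16900·(124.0 − 28)/(28 − 0) = 57940 L/s.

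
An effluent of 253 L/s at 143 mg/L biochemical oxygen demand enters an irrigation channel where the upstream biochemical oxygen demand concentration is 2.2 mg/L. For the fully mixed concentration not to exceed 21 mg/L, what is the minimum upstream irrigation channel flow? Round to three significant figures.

Set C_mix = 21: (Q·2.200 + 253.0·143.0) / (Q + 253.0) = 21
→ Q = 253.0·(143.0 − 21)/(21 − 2.200) = 1642 L/s.

1640 L/s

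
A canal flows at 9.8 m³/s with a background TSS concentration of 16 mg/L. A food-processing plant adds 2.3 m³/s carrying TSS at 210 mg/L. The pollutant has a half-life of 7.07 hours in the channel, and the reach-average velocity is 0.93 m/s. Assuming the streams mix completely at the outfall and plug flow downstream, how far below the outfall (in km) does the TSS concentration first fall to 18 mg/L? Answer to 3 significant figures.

36.8 km

After mixing, C = (9.800·16.00 + 2.300·210.0) / 12.10 = 639.8/12.10 = 52.88 mg/L.
Half-life 7.07 h → k = ln 2 / 7.07 = 0.09804 h⁻¹ = 2.353 d⁻¹.
Set 52.88·exp(−k·t) = 18 → t = ln(52.88/18)/k = 39570 s = 10.99 h.
Distance = v·t = 0.93·39570 = 36800 m = 36.80 km.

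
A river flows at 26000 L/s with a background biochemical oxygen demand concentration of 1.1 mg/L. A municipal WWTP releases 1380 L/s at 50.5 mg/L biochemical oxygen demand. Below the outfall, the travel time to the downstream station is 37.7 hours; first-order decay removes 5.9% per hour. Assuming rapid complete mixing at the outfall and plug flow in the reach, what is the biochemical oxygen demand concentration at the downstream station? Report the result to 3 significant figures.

0.363 mg/L

Mixed concentration C = ΣQC/ΣQ = (26000·1.100 + 1380·50.50) / 27380 = 98290/27380 = 3.590 mg/L.
5.9%/h lost → k = −ln(1 − 0.059) = 0.06081 h⁻¹.
First-order decay: C = 3.590·exp(−k·t) = 3.590·0.1010 = 0.3626 mg/L.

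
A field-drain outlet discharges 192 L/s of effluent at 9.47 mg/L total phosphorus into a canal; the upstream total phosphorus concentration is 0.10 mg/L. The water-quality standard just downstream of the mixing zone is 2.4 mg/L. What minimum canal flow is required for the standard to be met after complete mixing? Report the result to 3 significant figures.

Set C_mix = 2.4: (Q·0.1000 + 192.0·9.470) / (Q + 192.0) = 2.4
→ Q = 192.0·(9.470 − 2.4)/(2.4 − 0.1000) = 590.2 L/s.

590 L/s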